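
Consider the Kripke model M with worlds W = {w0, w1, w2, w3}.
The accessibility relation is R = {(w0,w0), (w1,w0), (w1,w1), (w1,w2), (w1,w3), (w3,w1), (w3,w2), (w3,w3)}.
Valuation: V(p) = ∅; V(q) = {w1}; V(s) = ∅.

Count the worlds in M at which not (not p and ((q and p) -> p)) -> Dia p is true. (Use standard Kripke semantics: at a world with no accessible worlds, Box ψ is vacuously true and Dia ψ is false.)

Let φ = not (not p and ((q and p) -> p)) -> Dia p. Evaluate φ at each world:
  w0 (successors {w0}): φ is true.
  w1 (successors {w0, w1, w2, w3}): φ is true.
  w2 (successors ∅): φ is true.
  w3 (successors {w1, w2, w3}): φ is true.
For instance, at w0:
  At w0: not (not p and ((q and p) -> p)) is false, Dia p is false, so not (not p and ((q and p) -> p)) -> Dia p is true.
    At w0: Dia p requires p at some successor in {w0}.
      At w0: p is false.
    So Dia p is false at w0.
Satisfying worlds: {w0, w1, w2, w3}

4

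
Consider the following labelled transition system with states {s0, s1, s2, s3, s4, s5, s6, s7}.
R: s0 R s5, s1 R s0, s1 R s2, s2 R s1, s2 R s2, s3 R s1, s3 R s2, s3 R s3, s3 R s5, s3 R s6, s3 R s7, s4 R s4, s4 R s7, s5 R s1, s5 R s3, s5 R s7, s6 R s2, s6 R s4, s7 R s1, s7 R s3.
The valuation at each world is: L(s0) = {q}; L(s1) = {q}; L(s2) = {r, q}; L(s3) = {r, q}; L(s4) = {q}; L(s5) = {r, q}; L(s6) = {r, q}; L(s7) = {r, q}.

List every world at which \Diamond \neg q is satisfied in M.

none

Recall that \Diamond ψ holds at a world iff ψ holds at some accessible world.
Let φ = \Diamond \neg q. Evaluate φ at each world:
  s0 (successors {s5}): φ is false.
  s1 (successors {s0, s2}): φ is false.
  s2 (successors {s1, s2}): φ is false.
  s3 (successors {s1, s2, s3, s5, s6, s7}): φ is false.
  s4 (successors {s4, s7}): φ is false.
  s5 (successors {s1, s3, s7}): φ is false.
  s6 (successors {s2, s4}): φ is false.
  s7 (successors {s1, s3}): φ is false.
For instance, at s5:
  At s5: \Diamond \neg q requires \neg q at some successor in {s1, s3, s7}.
    At s1: \neg q is false.
    At s3: \neg q is false.
    At s7: \neg q is false.
  So \Diamond \neg q is false at s5.
Satisfying worlds: none.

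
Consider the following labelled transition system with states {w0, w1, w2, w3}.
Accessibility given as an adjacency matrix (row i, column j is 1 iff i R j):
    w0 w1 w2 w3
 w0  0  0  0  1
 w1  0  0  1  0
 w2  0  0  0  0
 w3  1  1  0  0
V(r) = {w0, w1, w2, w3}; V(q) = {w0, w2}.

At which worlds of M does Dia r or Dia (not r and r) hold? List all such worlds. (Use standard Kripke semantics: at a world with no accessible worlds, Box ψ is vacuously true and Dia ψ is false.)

Recall that Dia ψ holds at a world iff ψ holds at some accessible world.
Let φ = Dia r or Dia (not r and r). Evaluate φ at each world:
  w0 (successors {w3}): φ is true.
  w1 (successors {w2}): φ is true.
  w2 (successors ∅): φ is false.
  w3 (successors {w0, w1}): φ is true.
For instance, at w0:
  At w0: Dia r is true, Dia (not r and r) is false, so Dia r or Dia (not r and r) is true.
    At w0: Dia r requires r at some successor in {w3}.
      r holds at w3, so Dia r is true at w0.
    At w0: Dia (not r and r) requires not r and r at some successor in {w3}.
      At w3: not r and r is false.
    So Dia (not r and r) is false at w0.
Satisfying worlds: {w0, w1, w3}

w0, w1, w3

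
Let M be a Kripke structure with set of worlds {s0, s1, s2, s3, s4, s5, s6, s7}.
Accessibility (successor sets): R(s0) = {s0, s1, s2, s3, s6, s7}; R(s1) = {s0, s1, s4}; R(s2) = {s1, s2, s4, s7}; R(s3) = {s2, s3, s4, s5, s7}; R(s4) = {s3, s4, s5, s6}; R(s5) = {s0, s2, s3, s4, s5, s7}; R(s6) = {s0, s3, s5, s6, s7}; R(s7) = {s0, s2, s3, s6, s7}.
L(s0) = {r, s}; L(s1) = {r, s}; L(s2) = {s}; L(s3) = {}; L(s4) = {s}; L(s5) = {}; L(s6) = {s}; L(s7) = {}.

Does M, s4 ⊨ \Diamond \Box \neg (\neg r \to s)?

At s4: \Diamond \Box \neg (\neg r \to s) requires \Box \neg (\neg r \to s) at some successor in {s3, s4, s5, s6}.
  At s3: \Box \neg (\neg r \to s) is false.
  At s4: \Box \neg (\neg r \to s) is false.
  At s5: \Box \neg (\neg r \to s) is false.
  At s6: \Box \neg (\neg r \to s) is false.
So \Diamond \Box \neg (\neg r \to s) is false at s4.

No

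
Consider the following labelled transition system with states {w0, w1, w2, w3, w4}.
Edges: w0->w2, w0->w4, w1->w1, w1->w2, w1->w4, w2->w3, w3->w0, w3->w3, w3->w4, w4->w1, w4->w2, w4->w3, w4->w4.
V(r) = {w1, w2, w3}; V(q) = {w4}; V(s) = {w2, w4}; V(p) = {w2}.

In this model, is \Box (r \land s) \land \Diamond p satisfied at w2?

At w2: \Box (r \land s) is false, \Diamond p is false, so \Box (r \land s) \land \Diamond p is false.
  At w2: \Box (r \land s) requires r \land s at every successor {w3}.
    r \land s fails at w3, so \Box (r \land s) is false at w2.
  At w2: \Diamond p requires p at some successor in {w3}.
    At w3: p is false.
  So \Diamond p is false at w2.

No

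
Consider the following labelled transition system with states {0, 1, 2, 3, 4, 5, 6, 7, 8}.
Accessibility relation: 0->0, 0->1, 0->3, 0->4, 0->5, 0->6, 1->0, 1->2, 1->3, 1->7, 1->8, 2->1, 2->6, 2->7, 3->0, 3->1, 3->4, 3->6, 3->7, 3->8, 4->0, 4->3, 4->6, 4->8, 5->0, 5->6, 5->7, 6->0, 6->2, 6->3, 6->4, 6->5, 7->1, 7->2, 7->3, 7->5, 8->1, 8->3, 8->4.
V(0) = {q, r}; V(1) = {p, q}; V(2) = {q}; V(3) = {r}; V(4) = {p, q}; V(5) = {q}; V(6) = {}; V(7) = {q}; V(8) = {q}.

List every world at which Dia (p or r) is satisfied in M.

0, 1, 2, 3, 4, 5, 6, 7, 8

Let φ = Dia (p or r). Evaluate φ at each world:
  0 (successors {0, 1, 3, 4, 5, 6}): φ is true.
  1 (successors {0, 2, 3, 7, 8}): φ is true.
  2 (successors {1, 6, 7}): φ is true.
  3 (successors {0, 1, 4, 6, 7, 8}): φ is true.
  4 (successors {0, 3, 6, 8}): φ is true.
  5 (successors {0, 6, 7}): φ is true.
  6 (successors {0, 2, 3, 4, 5}): φ is true.
  7 (successors {1, 2, 3, 5}): φ is true.
  8 (successors {1, 3, 4}): φ is true.
For instance, at 6:
  At 6: Dia (p or r) requires p or r at some successor in {0, 2, 3, 4, 5}.
    p or r holds at 0, so Dia (p or r) is true at 6.
Satisfying worlds: {0, 1, 2, 3, 4, 5, 6, 7, 8}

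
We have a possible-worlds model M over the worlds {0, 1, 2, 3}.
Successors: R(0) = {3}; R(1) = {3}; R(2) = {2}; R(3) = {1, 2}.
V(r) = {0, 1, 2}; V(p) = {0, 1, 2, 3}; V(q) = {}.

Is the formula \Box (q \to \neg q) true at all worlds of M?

Yes

Recall that \Box ψ holds at a world iff ψ holds at every accessible world, and \Diamond ψ holds iff ψ holds at some accessible world.
Let φ = \Box (q \to \neg q). Evaluate φ at each world:
  0 (successors {3}): φ is true.
  1 (successors {3}): φ is true.
  2 (successors {2}): φ is true.
  3 (successors {1, 2}): φ is true.
For instance, at 2:
  At 2: \Box (q \to \neg q) requires q \to \neg q at every successor {2}.
    At 2: q \to \neg q is true.
  So \Box (q \to \neg q) is true at 2.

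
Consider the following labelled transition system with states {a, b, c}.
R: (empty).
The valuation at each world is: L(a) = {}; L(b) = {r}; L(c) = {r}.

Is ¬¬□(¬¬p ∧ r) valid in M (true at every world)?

Yes

Let φ = ¬¬□(¬¬p ∧ r). Evaluate φ at each world:
  a (successors ∅): φ is true.
  b (successors ∅): φ is true.
  c (successors ∅): φ is true.
For instance, at b:
  At b: ¬□(¬¬p ∧ r) is false, so ¬¬□(¬¬p ∧ r) is true.
    At b: □(¬¬p ∧ r) is true, so ¬□(¬¬p ∧ r) is false.
      At b: no accessible worlds, so □(¬¬p ∧ r) holds vacuously.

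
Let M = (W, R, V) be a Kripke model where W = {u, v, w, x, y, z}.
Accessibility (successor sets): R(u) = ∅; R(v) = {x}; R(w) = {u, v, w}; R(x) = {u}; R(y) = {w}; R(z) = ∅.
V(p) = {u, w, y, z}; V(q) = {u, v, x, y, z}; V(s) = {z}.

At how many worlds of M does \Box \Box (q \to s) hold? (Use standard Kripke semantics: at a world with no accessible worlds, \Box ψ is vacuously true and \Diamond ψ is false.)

Let φ = \Box \Box (q \to s). Evaluate φ at each world:
  u (successors ∅): φ is true.
  v (successors {x}): φ is false.
  w (successors {u, v, w}): φ is false.
  x (successors {u}): φ is true.
  y (successors {w}): φ is false.
  z (successors ∅): φ is true.
For instance, at x:
  At x: \Box \Box (q \to s) requires \Box (q \to s) at every successor {u}.
      At u: no accessible worlds, so \Box (q \to s) holds vacuously.
  So \Box \Box (q \to s) is true at x.
Satisfying worlds: {u, x, z}

3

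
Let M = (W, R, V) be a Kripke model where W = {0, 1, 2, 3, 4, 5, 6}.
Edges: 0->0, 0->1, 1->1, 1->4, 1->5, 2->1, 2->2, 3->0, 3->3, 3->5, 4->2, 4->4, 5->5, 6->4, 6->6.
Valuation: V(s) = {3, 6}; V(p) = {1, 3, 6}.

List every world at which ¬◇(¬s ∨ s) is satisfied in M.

Recall that ◇ψ holds at a world iff ψ holds at some accessible world.
Let φ = ¬◇(¬s ∨ s). Evaluate φ at each world:
  0 (successors {0, 1}): φ is false.
  1 (successors {1, 4, 5}): φ is false.
  2 (successors {1, 2}): φ is false.
  3 (successors {0, 3, 5}): φ is false.
  4 (successors {2, 4}): φ is false.
  5 (successors {5}): φ is false.
  6 (successors {4, 6}): φ is false.
For instance, at 3:
  At 3: ◇(¬s ∨ s) is true, so ¬◇(¬s ∨ s) is false.
    At 3: ◇(¬s ∨ s) requires ¬s ∨ s at some successor in {0, 3, 5}.
      ¬s ∨ s holds at 0, so ◇(¬s ∨ s) is true at 3.
Satisfying worlds: none.

none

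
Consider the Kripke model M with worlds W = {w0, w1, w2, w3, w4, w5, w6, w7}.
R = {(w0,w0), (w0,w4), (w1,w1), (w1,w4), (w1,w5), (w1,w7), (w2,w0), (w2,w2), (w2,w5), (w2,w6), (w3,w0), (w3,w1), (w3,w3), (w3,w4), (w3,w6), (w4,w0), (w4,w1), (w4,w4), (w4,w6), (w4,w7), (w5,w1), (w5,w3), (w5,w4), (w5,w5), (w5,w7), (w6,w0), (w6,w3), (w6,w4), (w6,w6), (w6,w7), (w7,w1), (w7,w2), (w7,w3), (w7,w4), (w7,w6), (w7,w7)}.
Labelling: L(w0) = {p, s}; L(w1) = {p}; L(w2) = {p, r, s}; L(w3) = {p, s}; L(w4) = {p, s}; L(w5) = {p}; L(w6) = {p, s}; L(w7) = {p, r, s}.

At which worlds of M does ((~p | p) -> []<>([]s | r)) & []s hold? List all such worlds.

Recall that []ψ holds at a world iff ψ holds at every accessible world, and <>ψ holds iff ψ holds at some accessible world.
Let φ = ((~p | p) -> []<>([]s | r)) & []s. Evaluate φ at each world:
  w0 (successors {w0, w4}): φ is true.
  w1 (successors {w1, w4, w5, w7}): φ is false.
  w2 (successors {w0, w2, w5, w6}): φ is false.
  w3 (successors {w0, w1, w3, w4, w6}): φ is false.
  w4 (successors {w0, w1, w4, w6, w7}): φ is false.
  w5 (successors {w1, w3, w4, w5, w7}): φ is false.
  w6 (successors {w0, w3, w4, w6, w7}): φ is true.
  w7 (successors {w1, w2, w3, w4, w6, w7}): φ is false.
For instance, at w4:
  At w4: (~p | p) -> []<>([]s | r) is true, []s is false, so ((~p | p) -> []<>([]s | r)) & []s is false.
    At w4: ~p | p is true, []<>([]s | r) is true, so (~p | p) -> []<>([]s | r) is true.
      At w4: []<>([]s | r) requires <>([]s | r) at every successor {w0, w1, w4, w6, w7}.
        At w0: <>([]s | r) is true.
        At w1: <>([]s | r) is true.
        At w4: <>([]s | r) is true.
        At w6: <>([]s | r) is true.
        At w7: <>([]s | r) is true.
      So []<>([]s | r) is true at w4.
    At w4: []s requires s at every successor {w0, w1, w4, w6, w7}.
      s fails at w1, so []s is false at w4.
Satisfying worlds: {w0, w6}

w0, w6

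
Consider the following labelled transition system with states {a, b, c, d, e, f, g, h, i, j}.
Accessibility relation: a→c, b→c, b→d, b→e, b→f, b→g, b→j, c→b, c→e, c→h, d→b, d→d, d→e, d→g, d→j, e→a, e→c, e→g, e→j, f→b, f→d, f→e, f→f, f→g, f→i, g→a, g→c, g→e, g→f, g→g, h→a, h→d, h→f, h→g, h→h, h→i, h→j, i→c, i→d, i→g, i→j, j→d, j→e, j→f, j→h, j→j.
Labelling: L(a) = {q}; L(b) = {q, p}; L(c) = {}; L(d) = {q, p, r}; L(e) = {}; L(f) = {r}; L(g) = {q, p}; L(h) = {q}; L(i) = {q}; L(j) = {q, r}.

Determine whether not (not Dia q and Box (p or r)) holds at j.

Yes

At j: not Dia q and Box (p or r) is false, so not (not Dia q and Box (p or r)) is true.
  At j: not Dia q is false, Box (p or r) is false, so not Dia q and Box (p or r) is false.
    At j: Dia q is true, so not Dia q is false.
      At j: Dia q requires q at some successor in {d, e, f, h, j}.
        q holds at d, so Dia q is true at j.
    At j: Box (p or r) requires p or r at every successor {d, e, f, h, j}.
      p or r fails at e, so Box (p or r) is false at j.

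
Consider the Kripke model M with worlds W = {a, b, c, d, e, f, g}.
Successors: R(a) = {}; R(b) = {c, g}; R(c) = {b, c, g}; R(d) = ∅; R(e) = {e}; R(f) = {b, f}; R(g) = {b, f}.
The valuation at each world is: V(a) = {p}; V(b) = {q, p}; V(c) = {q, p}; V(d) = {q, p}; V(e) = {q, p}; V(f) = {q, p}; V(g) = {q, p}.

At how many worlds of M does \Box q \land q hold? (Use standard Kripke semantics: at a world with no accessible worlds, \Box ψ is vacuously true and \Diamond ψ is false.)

6

Let φ = \Box q \land q. Evaluate φ at each world:
  a (successors ∅): φ is false.
  b (successors {c, g}): φ is true.
  c (successors {b, c, g}): φ is true.
  d (successors ∅): φ is true.
  e (successors {e}): φ is true.
  f (successors {b, f}): φ is true.
  g (successors {b, f}): φ is true.
For instance, at b:
  At b: \Box q is true, q is true, so \Box q \land q is true.
    At b: \Box q requires q at every successor {c, g}.
      At c: q is true.
      At g: q is true.
    So \Box q is true at b.
Satisfying worlds: {b, c, d, e, f, g}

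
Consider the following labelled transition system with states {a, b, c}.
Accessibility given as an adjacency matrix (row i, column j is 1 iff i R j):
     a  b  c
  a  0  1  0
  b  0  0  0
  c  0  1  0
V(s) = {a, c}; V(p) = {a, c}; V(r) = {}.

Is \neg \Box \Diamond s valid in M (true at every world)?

No

Let φ = \neg \Box \Diamond s. Evaluate φ at each world:
  a (successors {b}): φ is true.
  b (successors ∅): φ is false.
  c (successors {b}): φ is true.
Detail at b (counterexample):
  At b: \Box \Diamond s is true, so \neg \Box \Diamond s is false.
    At b: no accessible worlds, so \Box \Diamond s holds vacuously.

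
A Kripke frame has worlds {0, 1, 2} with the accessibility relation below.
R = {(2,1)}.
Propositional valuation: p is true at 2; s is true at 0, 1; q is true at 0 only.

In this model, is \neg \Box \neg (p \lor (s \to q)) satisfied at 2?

No

At 2: \Box \neg (p \lor (s \to q)) is true, so \neg \Box \neg (p \lor (s \to q)) is false.
  At 2: \Box \neg (p \lor (s \to q)) requires \neg (p \lor (s \to q)) at every successor {1}.
    At 1: \neg (p \lor (s \to q)) is true.
  So \Box \neg (p \lor (s \to q)) is true at 2.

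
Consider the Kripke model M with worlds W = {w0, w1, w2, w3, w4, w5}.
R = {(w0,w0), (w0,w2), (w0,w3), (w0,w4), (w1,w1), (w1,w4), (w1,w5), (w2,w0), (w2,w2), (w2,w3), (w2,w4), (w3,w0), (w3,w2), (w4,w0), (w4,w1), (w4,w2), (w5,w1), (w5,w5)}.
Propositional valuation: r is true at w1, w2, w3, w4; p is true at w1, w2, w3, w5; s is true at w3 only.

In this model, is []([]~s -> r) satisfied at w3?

Yes

At w3: []([]~s -> r) requires []~s -> r at every successor {w0, w2}.
    At w0: []~s is false, r is false, so []~s -> r is true.
      At w0: []~s requires ~s at every successor {w0, w2, w3, w4}.
        ~s fails at w3, so []~s is false at w0.
    At w2: []~s is false, r is true, so []~s -> r is true.
      At w2: []~s requires ~s at every successor {w0, w2, w3, w4}.
        ~s fails at w3, so []~s is false at w2.
So []([]~s -> r) is true at w3.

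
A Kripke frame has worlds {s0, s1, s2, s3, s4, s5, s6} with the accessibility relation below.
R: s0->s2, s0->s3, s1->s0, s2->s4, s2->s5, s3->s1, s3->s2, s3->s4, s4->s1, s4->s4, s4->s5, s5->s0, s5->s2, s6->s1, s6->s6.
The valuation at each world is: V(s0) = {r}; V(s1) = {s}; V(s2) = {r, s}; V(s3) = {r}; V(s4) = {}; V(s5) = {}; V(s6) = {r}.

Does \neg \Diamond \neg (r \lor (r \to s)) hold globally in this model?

Let φ = \neg \Diamond \neg (r \lor (r \to s)). Evaluate φ at each world:
  s0 (successors {s2, s3}): φ is true.
  s1 (successors {s0}): φ is true.
  s2 (successors {s4, s5}): φ is true.
  s3 (successors {s1, s2, s4}): φ is true.
  s4 (successors {s1, s4, s5}): φ is true.
  s5 (successors {s0, s2}): φ is true.
  s6 (successors {s1, s6}): φ is true.
For instance, at s5:
  At s5: \Diamond \neg (r \lor (r \to s)) is false, so \neg \Diamond \neg (r \lor (r \to s)) is true.
    At s5: \Diamond \neg (r \lor (r \to s)) requires \neg (r \lor (r \to s)) at some successor in {s0, s2}.
      At s0: \neg (r \lor (r \to s)) is false.
      At s2: \neg (r \lor (r \to s)) is false.
    So \Diamond \neg (r \lor (r \to s)) is false at s5.

Yes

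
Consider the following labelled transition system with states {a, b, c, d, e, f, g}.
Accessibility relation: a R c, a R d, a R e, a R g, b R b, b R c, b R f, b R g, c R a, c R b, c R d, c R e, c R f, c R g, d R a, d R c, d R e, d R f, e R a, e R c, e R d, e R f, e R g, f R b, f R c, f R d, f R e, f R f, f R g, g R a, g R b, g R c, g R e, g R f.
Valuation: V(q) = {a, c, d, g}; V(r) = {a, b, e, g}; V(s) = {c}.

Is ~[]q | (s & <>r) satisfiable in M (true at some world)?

Yes

Let φ = ~[]q | (s & <>r). Evaluate φ at each world:
  a (successors {c, d, e, g}): φ is true.
  b (successors {b, c, f, g}): φ is true.
  c (successors {a, b, d, e, f, g}): φ is true.
  d (successors {a, c, e, f}): φ is true.
  e (successors {a, c, d, f, g}): φ is true.
  f (successors {b, c, d, e, f, g}): φ is true.
  g (successors {a, b, c, e, f}): φ is true.
Detail at a (witness):
  At a: ~[]q is true, s & <>r is false, so ~[]q | (s & <>r) is true.
    At a: []q is false, so ~[]q is true.
      At a: []q requires q at every successor {c, d, e, g}.
        q fails at e, so []q is false at a.
    At a: s is false, <>r is true, so s & <>r is false.
      At a: <>r requires r at some successor in {c, d, e, g}.
        r holds at e, so <>r is true at a.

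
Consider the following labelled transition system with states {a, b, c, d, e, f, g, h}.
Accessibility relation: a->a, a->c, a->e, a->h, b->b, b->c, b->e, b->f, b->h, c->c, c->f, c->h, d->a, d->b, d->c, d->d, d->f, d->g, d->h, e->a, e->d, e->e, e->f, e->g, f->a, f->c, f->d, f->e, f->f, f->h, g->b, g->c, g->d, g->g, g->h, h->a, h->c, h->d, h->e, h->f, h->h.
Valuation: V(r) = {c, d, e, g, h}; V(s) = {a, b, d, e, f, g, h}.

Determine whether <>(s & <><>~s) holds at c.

At c: <>(s & <><>~s) requires s & <><>~s at some successor in {c, f, h}.
  s & <><>~s holds at f, so <>(s & <><>~s) is true at c.
    At f: s is true, <><>~s is true, so s & <><>~s is true.
      At f: <><>~s requires <>~s at some successor in {a, c, d, e, f, h}.
        <>~s holds at a, so <><>~s is true at f.

Yes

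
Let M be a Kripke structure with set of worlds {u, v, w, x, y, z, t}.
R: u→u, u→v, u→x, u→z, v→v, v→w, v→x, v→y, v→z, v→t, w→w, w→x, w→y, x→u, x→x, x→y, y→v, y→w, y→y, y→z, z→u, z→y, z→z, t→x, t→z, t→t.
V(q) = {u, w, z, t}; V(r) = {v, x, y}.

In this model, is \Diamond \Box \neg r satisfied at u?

No

At u: \Diamond \Box \neg r requires \Box \neg r at some successor in {u, v, x, z}.
  At u: \Box \neg r is false.
  At v: \Box \neg r is false.
  At x: \Box \neg r is false.
  At z: \Box \neg r is false.
So \Diamond \Box \neg r is false at u.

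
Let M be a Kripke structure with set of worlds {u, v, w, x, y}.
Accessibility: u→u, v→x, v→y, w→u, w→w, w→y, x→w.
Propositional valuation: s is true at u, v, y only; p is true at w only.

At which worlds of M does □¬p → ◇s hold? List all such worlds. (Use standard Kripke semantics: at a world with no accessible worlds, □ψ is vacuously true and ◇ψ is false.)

u, v, w, x

Let φ = □¬p → ◇s. Evaluate φ at each world:
  u (successors {u}): φ is true.
  v (successors {x, y}): φ is true.
  w (successors {u, w, y}): φ is true.
  x (successors {w}): φ is true.
  y (successors ∅): φ is false.
For instance, at x:
  At x: □¬p is false, ◇s is false, so □¬p → ◇s is true.
    At x: □¬p requires ¬p at every successor {w}.
      ¬p fails at w, so □¬p is false at x.
    At x: ◇s requires s at some successor in {w}.
      At w: s is false.
    So ◇s is false at x.
Satisfying worlds: {u, v, w, x}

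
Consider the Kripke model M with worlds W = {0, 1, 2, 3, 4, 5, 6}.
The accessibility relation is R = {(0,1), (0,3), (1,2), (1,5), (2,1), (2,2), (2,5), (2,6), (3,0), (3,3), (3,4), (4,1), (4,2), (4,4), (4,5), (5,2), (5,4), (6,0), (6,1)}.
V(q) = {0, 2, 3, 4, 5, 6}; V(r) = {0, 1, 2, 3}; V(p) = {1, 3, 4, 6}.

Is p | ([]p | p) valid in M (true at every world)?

Recall that []ψ holds at a world iff ψ holds at every accessible world, and <>ψ holds iff ψ holds at some accessible world.
Let φ = p | ([]p | p). Evaluate φ at each world:
  0 (successors {1, 3}): φ is true.
  1 (successors {2, 5}): φ is true.
  2 (successors {1, 2, 5, 6}): φ is false.
  3 (successors {0, 3, 4}): φ is true.
  4 (successors {1, 2, 4, 5}): φ is true.
  5 (successors {2, 4}): φ is false.
  6 (successors {0, 1}): φ is true.
Detail at 2 (counterexample):
  At 2: p is false, []p | p is false, so p | ([]p | p) is false.
    At 2: []p is false, p is false, so []p | p is false.
      At 2: []p requires p at every successor {1, 2, 5, 6}.
        p fails at 2, so []p is false at 2.

No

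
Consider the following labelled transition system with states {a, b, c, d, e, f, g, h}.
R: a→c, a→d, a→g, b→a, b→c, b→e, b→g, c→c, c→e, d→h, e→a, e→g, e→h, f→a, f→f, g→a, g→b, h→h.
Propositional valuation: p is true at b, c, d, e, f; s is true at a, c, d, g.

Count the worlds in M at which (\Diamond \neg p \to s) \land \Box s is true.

1

Let φ = (\Diamond \neg p \to s) \land \Box s. Evaluate φ at each world:
  a (successors {c, d, g}): φ is true.
  b (successors {a, c, e, g}): φ is false.
  c (successors {c, e}): φ is false.
  d (successors {h}): φ is false.
  e (successors {a, g, h}): φ is false.
  f (successors {a, f}): φ is false.
  g (successors {a, b}): φ is false.
  h (successors {h}): φ is false.
For instance, at b:
  At b: \Diamond \neg p \to s is false, \Box s is false, so (\Diamond \neg p \to s) \land \Box s is false.
    At b: \Diamond \neg p is true, s is false, so \Diamond \neg p \to s is false.
      At b: \Diamond \neg p requires \neg p at some successor in {a, c, e, g}.
        \neg p holds at a, so \Diamond \neg p is true at b.
    At b: \Box s requires s at every successor {a, c, e, g}.
      s fails at e, so \Box s is false at b.
Satisfying worlds: {a}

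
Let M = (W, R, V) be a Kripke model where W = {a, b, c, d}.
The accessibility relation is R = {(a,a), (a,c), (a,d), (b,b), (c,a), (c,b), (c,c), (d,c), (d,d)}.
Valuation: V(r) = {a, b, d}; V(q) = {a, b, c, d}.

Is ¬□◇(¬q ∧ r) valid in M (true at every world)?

Let φ = ¬□◇(¬q ∧ r). Evaluate φ at each world:
  a (successors {a, c, d}): φ is true.
  b (successors {b}): φ is true.
  c (successors {a, b, c}): φ is true.
  d (successors {c, d}): φ is true.
For instance, at a:
  At a: □◇(¬q ∧ r) is false, so ¬□◇(¬q ∧ r) is true.
    At a: □◇(¬q ∧ r) requires ◇(¬q ∧ r) at every successor {a, c, d}.
      ◇(¬q ∧ r) fails at a, so □◇(¬q ∧ r) is false at a.

Yes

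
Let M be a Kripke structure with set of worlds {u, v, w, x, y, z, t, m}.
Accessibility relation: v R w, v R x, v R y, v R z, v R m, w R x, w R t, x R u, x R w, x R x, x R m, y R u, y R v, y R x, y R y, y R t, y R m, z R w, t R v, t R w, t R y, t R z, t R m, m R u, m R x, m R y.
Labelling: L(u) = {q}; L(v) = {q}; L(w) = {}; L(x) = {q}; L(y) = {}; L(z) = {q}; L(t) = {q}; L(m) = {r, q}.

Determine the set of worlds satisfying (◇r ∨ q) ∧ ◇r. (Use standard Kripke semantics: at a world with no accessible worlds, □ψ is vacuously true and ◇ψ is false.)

Let φ = (◇r ∨ q) ∧ ◇r. Evaluate φ at each world:
  u (successors ∅): φ is false.
  v (successors {w, x, y, z, m}): φ is true.
  w (successors {x, t}): φ is false.
  x (successors {u, w, x, m}): φ is true.
  y (successors {u, v, x, y, t, m}): φ is true.
  z (successors {w}): φ is false.
  t (successors {v, w, y, z, m}): φ is true.
  m (successors {u, x, y}): φ is false.
For instance, at y:
  At y: ◇r ∨ q is true, ◇r is true, so (◇r ∨ q) ∧ ◇r is true.
    At y: ◇r is true, q is false, so ◇r ∨ q is true.
      At y: ◇r requires r at some successor in {u, v, x, y, t, m}.
        r holds at m, so ◇r is true at y.
    At y: ◇r requires r at some successor in {u, v, x, y, t, m}.
      r holds at m, so ◇r is true at y.
Satisfying worlds: {v, x, y, t}

v, x, y, t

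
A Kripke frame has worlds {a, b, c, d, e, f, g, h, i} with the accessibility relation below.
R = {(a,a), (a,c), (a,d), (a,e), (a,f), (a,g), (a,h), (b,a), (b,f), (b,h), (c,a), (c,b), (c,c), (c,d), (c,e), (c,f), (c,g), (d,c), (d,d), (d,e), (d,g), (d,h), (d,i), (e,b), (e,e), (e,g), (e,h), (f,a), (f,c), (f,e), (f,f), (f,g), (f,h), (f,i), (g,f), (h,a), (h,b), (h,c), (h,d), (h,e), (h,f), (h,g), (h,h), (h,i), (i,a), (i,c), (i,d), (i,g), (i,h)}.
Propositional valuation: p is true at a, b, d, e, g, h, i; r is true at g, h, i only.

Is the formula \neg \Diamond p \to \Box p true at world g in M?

Recall that \Box ψ holds at a world iff ψ holds at every accessible world, and \Diamond ψ holds iff ψ holds at some accessible world.
At g: \neg \Diamond p is true, \Box p is false, so \neg \Diamond p \to \Box p is false.
  At g: \Diamond p is false, so \neg \Diamond p is true.
    At g: \Diamond p requires p at some successor in {f}.
      At f: p is false.
    So \Diamond p is false at g.
  At g: \Box p requires p at every successor {f}.
    p fails at f, so \Box p is false at g.

No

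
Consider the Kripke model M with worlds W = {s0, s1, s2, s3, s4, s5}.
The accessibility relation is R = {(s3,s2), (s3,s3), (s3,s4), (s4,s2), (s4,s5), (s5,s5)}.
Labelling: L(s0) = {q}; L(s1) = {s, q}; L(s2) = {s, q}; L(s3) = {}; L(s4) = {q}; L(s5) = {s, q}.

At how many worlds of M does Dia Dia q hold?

3

Let φ = Dia Dia q. Evaluate φ at each world:
  s0 (successors ∅): φ is false.
  s1 (successors ∅): φ is false.
  s2 (successors ∅): φ is false.
  s3 (successors {s2, s3, s4}): φ is true.
  s4 (successors {s2, s5}): φ is true.
  s5 (successors {s5}): φ is true.
For instance, at s4:
  At s4: Dia Dia q requires Dia q at some successor in {s2, s5}.
    Dia q holds at s5, so Dia Dia q is true at s4.
      At s5: Dia q requires q at some successor in {s5}.
        q holds at s5, so Dia q is true at s5.
Satisfying worlds: {s3, s4, s5}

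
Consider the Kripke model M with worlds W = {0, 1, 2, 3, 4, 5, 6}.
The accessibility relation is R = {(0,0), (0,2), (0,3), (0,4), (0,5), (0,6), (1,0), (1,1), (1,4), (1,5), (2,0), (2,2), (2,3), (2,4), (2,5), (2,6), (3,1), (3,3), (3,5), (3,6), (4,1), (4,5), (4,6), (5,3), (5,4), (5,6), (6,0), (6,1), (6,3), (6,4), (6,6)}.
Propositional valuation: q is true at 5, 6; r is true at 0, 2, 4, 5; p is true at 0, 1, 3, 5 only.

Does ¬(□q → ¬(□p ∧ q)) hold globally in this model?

Let φ = ¬(□q → ¬(□p ∧ q)). Evaluate φ at each world:
  0 (successors {0, 2, 3, 4, 5, 6}): φ is false.
  1 (successors {0, 1, 4, 5}): φ is false.
  2 (successors {0, 2, 3, 4, 5, 6}): φ is false.
  3 (successors {1, 3, 5, 6}): φ is false.
  4 (successors {1, 5, 6}): φ is false.
  5 (successors {3, 4, 6}): φ is false.
  6 (successors {0, 1, 3, 4, 6}): φ is false.
Detail at 0 (counterexample):
  At 0: □q → ¬(□p ∧ q) is true, so ¬(□q → ¬(□p ∧ q)) is false.
    At 0: □q is false, ¬(□p ∧ q) is true, so □q → ¬(□p ∧ q) is true.
      At 0: □q requires q at every successor {0, 2, 3, 4, 5, 6}.
        q fails at 0, so □q is false at 0.
      At 0: □p ∧ q is false, so ¬(□p ∧ q) is true.

No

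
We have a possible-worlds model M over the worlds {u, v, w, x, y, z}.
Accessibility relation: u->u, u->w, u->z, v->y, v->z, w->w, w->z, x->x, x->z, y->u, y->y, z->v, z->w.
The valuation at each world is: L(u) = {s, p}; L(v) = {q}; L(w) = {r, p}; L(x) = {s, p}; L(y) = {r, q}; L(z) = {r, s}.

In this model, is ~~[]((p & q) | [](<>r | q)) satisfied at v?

At v: ~[]((p & q) | [](<>r | q)) is false, so ~~[]((p & q) | [](<>r | q)) is true.
  At v: []((p & q) | [](<>r | q)) is true, so ~[]((p & q) | [](<>r | q)) is false.
    At v: []((p & q) | [](<>r | q)) requires (p & q) | [](<>r | q) at every successor {y, z}.
      At y: (p & q) | [](<>r | q) is true.
      At z: (p & q) | [](<>r | q) is true.
    So []((p & q) | [](<>r | q)) is true at v.

Yes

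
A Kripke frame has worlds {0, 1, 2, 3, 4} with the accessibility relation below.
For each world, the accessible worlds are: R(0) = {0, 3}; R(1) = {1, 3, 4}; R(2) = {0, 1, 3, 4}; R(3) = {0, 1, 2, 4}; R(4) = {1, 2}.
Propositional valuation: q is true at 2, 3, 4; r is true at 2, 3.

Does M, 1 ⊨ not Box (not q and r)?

Yes

At 1: Box (not q and r) is false, so not Box (not q and r) is true.
  At 1: Box (not q and r) requires not q and r at every successor {1, 3, 4}.
    not q and r fails at 1, so Box (not q and r) is false at 1.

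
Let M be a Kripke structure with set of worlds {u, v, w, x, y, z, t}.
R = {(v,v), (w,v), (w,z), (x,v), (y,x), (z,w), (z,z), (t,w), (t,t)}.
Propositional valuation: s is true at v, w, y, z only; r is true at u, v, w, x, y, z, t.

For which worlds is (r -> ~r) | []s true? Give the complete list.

Let φ = (r -> ~r) | []s. Evaluate φ at each world:
  u (successors ∅): φ is true.
  v (successors {v}): φ is true.
  w (successors {v, z}): φ is true.
  x (successors {v}): φ is true.
  y (successors {x}): φ is false.
  z (successors {w, z}): φ is true.
  t (successors {w, t}): φ is false.
For instance, at w:
  At w: r -> ~r is false, []s is true, so (r -> ~r) | []s is true.
    At w: []s requires s at every successor {v, z}.
      At v: s is true.
      At z: s is true.
    So []s is true at w.
Satisfying worlds: {u, v, w, x, z}

u, v, w, x, z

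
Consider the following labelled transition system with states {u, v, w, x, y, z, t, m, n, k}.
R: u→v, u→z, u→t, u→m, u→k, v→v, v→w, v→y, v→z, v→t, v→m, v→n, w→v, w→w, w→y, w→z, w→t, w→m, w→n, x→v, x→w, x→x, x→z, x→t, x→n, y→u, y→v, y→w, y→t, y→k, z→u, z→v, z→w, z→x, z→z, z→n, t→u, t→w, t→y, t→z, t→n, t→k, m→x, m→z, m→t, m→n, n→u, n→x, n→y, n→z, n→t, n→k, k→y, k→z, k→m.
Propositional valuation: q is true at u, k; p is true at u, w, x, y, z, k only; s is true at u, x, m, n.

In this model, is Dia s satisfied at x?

Recall that Dia ψ holds at a world iff ψ holds at some accessible world.
At x: Dia s requires s at some successor in {v, w, x, z, t, n}.
  s holds at x, so Dia s is true at x.

Yes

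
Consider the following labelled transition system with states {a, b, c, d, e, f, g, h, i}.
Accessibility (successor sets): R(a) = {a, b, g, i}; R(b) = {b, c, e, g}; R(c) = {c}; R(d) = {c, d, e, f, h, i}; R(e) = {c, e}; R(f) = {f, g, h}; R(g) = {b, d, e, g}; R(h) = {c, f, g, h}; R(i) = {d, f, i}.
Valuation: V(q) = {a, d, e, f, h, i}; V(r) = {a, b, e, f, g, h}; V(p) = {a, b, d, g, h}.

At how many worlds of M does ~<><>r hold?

1

Let φ = ~<><>r. Evaluate φ at each world:
  a (successors {a, b, g, i}): φ is false.
  b (successors {b, c, e, g}): φ is false.
  c (successors {c}): φ is true.
  d (successors {c, d, e, f, h, i}): φ is false.
  e (successors {c, e}): φ is false.
  f (successors {f, g, h}): φ is false.
  g (successors {b, d, e, g}): φ is false.
  h (successors {c, f, g, h}): φ is false.
  i (successors {d, f, i}): φ is false.
For instance, at b:
  At b: <><>r is true, so ~<><>r is false.
    At b: <><>r requires <>r at some successor in {b, c, e, g}.
      <>r holds at b, so <><>r is true at b.
Satisfying worlds: {c}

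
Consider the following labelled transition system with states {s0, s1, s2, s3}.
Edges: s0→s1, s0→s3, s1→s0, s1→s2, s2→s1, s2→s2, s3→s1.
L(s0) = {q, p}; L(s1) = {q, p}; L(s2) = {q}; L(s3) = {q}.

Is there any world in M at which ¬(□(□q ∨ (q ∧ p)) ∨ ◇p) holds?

Let φ = ¬(□(□q ∨ (q ∧ p)) ∨ ◇p). Evaluate φ at each world:
  s0 (successors {s1, s3}): φ is false.
  s1 (successors {s0, s2}): φ is false.
  s2 (successors {s1, s2}): φ is false.
  s3 (successors {s1}): φ is false.
For instance, at s3:
  At s3: □(□q ∨ (q ∧ p)) ∨ ◇p is true, so ¬(□(□q ∨ (q ∧ p)) ∨ ◇p) is false.
    At s3: □(□q ∨ (q ∧ p)) is true, ◇p is true, so □(□q ∨ (q ∧ p)) ∨ ◇p is true.
      At s3: □(□q ∨ (q ∧ p)) requires □q ∨ (q ∧ p) at every successor {s1}.
        At s1: □q ∨ (q ∧ p) is true.
      So □(□q ∨ (q ∧ p)) is true at s3.
      At s3: ◇p requires p at some successor in {s1}.
        p holds at s1, so ◇p is true at s3.

No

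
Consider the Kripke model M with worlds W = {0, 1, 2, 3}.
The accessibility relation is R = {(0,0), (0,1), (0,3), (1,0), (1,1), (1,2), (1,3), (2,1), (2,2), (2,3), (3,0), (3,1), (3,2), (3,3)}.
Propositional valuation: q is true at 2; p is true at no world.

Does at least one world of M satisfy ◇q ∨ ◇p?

Yes

Let φ = ◇q ∨ ◇p. Evaluate φ at each world:
  0 (successors {0, 1, 3}): φ is false.
  1 (successors {0, 1, 2, 3}): φ is true.
  2 (successors {1, 2, 3}): φ is true.
  3 (successors {0, 1, 2, 3}): φ is true.
Detail at 1 (witness):
  At 1: ◇q is true, ◇p is false, so ◇q ∨ ◇p is true.
    At 1: ◇q requires q at some successor in {0, 1, 2, 3}.
      q holds at 2, so ◇q is true at 1.
    At 1: ◇p requires p at some successor in {0, 1, 2, 3}.
      At 0: p is false.
      At 1: p is false.
      At 2: p is false.
      At 3: p is false.
    So ◇p is false at 1.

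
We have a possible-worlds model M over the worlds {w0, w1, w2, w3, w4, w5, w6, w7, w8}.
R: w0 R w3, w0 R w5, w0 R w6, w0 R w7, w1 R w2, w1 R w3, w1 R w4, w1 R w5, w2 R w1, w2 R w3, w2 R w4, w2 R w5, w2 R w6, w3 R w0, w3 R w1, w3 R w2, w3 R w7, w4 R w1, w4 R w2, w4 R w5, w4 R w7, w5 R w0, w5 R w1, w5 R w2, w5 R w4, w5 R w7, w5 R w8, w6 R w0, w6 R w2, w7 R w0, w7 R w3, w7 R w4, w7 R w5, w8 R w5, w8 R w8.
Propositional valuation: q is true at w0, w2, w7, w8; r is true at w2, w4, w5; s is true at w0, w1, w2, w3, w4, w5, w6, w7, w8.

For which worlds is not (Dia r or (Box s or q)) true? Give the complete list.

Let φ = not (Dia r or (Box s or q)). Evaluate φ at each world:
  w0 (successors {w3, w5, w6, w7}): φ is false.
  w1 (successors {w2, w3, w4, w5}): φ is false.
  w2 (successors {w1, w3, w4, w5, w6}): φ is false.
  w3 (successors {w0, w1, w2, w7}): φ is false.
  w4 (successors {w1, w2, w5, w7}): φ is false.
  w5 (successors {w0, w1, w2, w4, w7, w8}): φ is false.
  w6 (successors {w0, w2}): φ is false.
  w7 (successors {w0, w3, w4, w5}): φ is false.
  w8 (successors {w5, w8}): φ is false.
For instance, at w1:
  At w1: Dia r or (Box s or q) is true, so not (Dia r or (Box s or q)) is false.
    At w1: Dia r is true, Box s or q is true, so Dia r or (Box s or q) is true.
      At w1: Dia r requires r at some successor in {w2, w3, w4, w5}.
        r holds at w2, so Dia r is true at w1.
      At w1: Box s is true, q is false, so Box s or q is true.
Satisfying worlds: none.

none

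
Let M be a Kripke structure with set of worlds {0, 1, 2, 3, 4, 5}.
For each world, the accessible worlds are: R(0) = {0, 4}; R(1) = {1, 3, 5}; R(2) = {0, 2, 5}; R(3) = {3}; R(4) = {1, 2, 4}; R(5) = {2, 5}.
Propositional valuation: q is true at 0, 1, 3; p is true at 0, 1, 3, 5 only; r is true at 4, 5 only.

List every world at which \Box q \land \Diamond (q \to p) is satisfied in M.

3

Let φ = \Box q \land \Diamond (q \to p). Evaluate φ at each world:
  0 (successors {0, 4}): φ is false.
  1 (successors {1, 3, 5}): φ is false.
  2 (successors {0, 2, 5}): φ is false.
  3 (successors {3}): φ is true.
  4 (successors {1, 2, 4}): φ is false.
  5 (successors {2, 5}): φ is false.
For instance, at 1:
  At 1: \Box q is false, \Diamond (q \to p) is true, so \Box q \land \Diamond (q \to p) is false.
    At 1: \Box q requires q at every successor {1, 3, 5}.
      q fails at 5, so \Box q is false at 1.
    At 1: \Diamond (q \to p) requires q \to p at some successor in {1, 3, 5}.
      q \to p holds at 1, so \Diamond (q \to p) is true at 1.
Satisfying worlds: {3}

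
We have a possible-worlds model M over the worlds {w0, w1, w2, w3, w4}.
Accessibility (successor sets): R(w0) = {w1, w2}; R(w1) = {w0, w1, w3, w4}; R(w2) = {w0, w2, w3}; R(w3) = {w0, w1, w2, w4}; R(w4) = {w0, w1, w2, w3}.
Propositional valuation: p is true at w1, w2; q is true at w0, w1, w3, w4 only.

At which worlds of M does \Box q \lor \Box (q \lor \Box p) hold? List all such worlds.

Let φ = \Box q \lor \Box (q \lor \Box p). Evaluate φ at each world:
  w0 (successors {w1, w2}): φ is false.
  w1 (successors {w0, w1, w3, w4}): φ is true.
  w2 (successors {w0, w2, w3}): φ is false.
  w3 (successors {w0, w1, w2, w4}): φ is false.
  w4 (successors {w0, w1, w2, w3}): φ is false.
For instance, at w2:
  At w2: \Box q is false, \Box (q \lor \Box p) is false, so \Box q \lor \Box (q \lor \Box p) is false.
    At w2: \Box q requires q at every successor {w0, w2, w3}.
      q fails at w2, so \Box q is false at w2.
    At w2: \Box (q \lor \Box p) requires q \lor \Box p at every successor {w0, w2, w3}.
      q \lor \Box p fails at w2, so \Box (q \lor \Box p) is false at w2.
Satisfying worlds: {w1}

w1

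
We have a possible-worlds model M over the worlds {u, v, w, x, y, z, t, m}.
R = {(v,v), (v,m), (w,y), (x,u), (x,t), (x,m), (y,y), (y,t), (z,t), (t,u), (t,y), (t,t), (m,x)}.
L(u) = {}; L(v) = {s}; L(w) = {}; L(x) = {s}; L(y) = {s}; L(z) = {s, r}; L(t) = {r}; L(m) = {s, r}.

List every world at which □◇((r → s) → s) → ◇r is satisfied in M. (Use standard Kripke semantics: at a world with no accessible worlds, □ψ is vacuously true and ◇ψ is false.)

v, x, y, z, t

Let φ = □◇((r → s) → s) → ◇r. Evaluate φ at each world:
  u (successors ∅): φ is false.
  v (successors {v, m}): φ is true.
  w (successors {y}): φ is false.
  x (successors {u, t, m}): φ is true.
  y (successors {y, t}): φ is true.
  z (successors {t}): φ is true.
  t (successors {u, y, t}): φ is true.
  m (successors {x}): φ is false.
For instance, at v:
  At v: □◇((r → s) → s) is true, ◇r is true, so □◇((r → s) → s) → ◇r is true.
    At v: □◇((r → s) → s) requires ◇((r → s) → s) at every successor {v, m}.
      At v: ◇((r → s) → s) is true.
      At m: ◇((r → s) → s) is true.
    So □◇((r → s) → s) is true at v.
    At v: ◇r requires r at some successor in {v, m}.
      r holds at m, so ◇r is true at v.
Satisfying worlds: {v, x, y, z, t}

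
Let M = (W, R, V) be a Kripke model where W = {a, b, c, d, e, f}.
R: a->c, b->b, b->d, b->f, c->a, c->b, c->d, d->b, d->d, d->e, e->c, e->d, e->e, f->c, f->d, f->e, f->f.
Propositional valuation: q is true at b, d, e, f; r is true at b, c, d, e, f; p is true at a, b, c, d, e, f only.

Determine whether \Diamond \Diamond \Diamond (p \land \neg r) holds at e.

At e: \Diamond \Diamond \Diamond (p \land \neg r) requires \Diamond \Diamond (p \land \neg r) at some successor in {c, d, e}.
  \Diamond \Diamond (p \land \neg r) holds at e, so \Diamond \Diamond \Diamond (p \land \neg r) is true at e.
    At e: \Diamond \Diamond (p \land \neg r) requires \Diamond (p \land \neg r) at some successor in {c, d, e}.
      \Diamond (p \land \neg r) holds at c, so \Diamond \Diamond (p \land \neg r) is true at e.

Yes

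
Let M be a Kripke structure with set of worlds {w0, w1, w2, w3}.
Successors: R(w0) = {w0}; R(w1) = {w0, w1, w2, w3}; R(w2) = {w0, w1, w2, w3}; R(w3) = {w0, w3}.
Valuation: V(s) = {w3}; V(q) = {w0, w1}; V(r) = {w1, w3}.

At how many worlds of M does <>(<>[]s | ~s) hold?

Let φ = <>(<>[]s | ~s). Evaluate φ at each world:
  w0 (successors {w0}): φ is true.
  w1 (successors {w0, w1, w2, w3}): φ is true.
  w2 (successors {w0, w1, w2, w3}): φ is true.
  w3 (successors {w0, w3}): φ is true.
For instance, at w3:
  At w3: <>(<>[]s | ~s) requires <>[]s | ~s at some successor in {w0, w3}.
    <>[]s | ~s holds at w0, so <>(<>[]s | ~s) is true at w3.
      At w0: <>[]s is false, ~s is true, so <>[]s | ~s is true.
Satisfying worlds: {w0, w1, w2, w3}

4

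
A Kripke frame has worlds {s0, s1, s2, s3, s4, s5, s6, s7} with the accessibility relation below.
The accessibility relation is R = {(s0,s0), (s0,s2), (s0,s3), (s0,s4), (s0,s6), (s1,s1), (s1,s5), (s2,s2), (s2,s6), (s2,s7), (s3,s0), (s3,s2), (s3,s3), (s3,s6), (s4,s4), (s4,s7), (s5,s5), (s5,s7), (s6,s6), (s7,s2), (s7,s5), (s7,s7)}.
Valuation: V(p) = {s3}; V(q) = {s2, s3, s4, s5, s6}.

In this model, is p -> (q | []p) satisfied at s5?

Yes

Recall that []ψ holds at a world iff ψ holds at every accessible world, and <>ψ holds iff ψ holds at some accessible world.
At s5: p is false, q | []p is true, so p -> (q | []p) is true.
  At s5: q is true, []p is false, so q | []p is true.
    At s5: []p requires p at every successor {s5, s7}.
      p fails at s5, so []p is false at s5.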